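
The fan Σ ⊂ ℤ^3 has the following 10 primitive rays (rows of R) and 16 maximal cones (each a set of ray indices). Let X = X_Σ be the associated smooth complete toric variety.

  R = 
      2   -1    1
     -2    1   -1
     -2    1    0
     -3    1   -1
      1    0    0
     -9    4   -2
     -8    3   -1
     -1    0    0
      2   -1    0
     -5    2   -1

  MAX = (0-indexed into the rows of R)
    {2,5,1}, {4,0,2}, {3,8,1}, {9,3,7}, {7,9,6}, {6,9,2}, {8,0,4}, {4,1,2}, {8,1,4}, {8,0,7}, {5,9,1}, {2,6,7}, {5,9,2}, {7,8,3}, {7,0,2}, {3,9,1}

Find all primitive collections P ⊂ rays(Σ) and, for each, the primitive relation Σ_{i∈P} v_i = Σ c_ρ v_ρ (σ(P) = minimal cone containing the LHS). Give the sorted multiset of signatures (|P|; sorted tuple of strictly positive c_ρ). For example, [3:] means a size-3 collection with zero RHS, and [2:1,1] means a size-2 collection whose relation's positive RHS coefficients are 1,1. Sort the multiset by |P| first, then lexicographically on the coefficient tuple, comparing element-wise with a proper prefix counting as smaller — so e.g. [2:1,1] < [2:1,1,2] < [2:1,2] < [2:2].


The 23 primitive collections of Σ (r=10, n=3):

  • {0,1}:  v_{0} + v_{1} = 0  so sig = [2:]
  • {2,8}:  v_{2} + v_{8} = 0  so sig = [2:]
  • {4,7}:  v_{4} + v_{7} = 0  so sig = [2:]
  • {0,3}:  v_{0} + v_{3} = v_{7}  so sig = [2:1]
  • {1,7}:  v_{1} + v_{7} = v_{3}  so sig = [2:1]
  • {2,3}:  v_{2} + v_{3} = v_{9}  so sig = [2:1]
  • {3,4}:  v_{3} + v_{4} = v_{1}  so sig = [2:1]
  • {8,9}:  v_{8} + v_{9} = v_{3}  so sig = [2:1]
  • {0,5}:  v_{0} + v_{5} = v_{2} + v_{9}  so sig = [2:1,1]
  • {0,9}:  v_{0} + v_{9} = v_{2} + v_{7}  so sig = [2:1,1]
  • {4,6}:  v_{4} + v_{6} = v_{2} + v_{9}  so sig = [2:1,1]
  • {4,9}:  v_{4} + v_{9} = v_{1} + v_{2}  so sig = [2:1,1]
  • {5,8}:  v_{5} + v_{8} = v_{1} + v_{9}  so sig = [2:1,1]
  • {6,8}:  v_{6} + v_{8} = v_{7} + v_{9}  so sig = [2:1,1]
  • {3,5}:  v_{3} + v_{5} = v_{1} + 2·v_{9}  so sig = [2:1,2]
  • {3,6}:  v_{3} + v_{6} = v_{7} + 2·v_{9}  so sig = [2:1,2]
  • {5,6}:  v_{5} + v_{6} = v_{2} + 3·v_{9}  so sig = [2:1,3]
  • {1,6}:  v_{1} + v_{6} = 2·v_{9}  so sig = [2:2]
  • {5,7}:  v_{5} + v_{7} = 2·v_{9}  so sig = [2:2]
  • {0,6}:  v_{0} + v_{6} = 2·v_{2} + 2·v_{7}  so sig = [2:2,2]
  • {4,5}:  v_{4} + v_{5} = 2·v_{1} + 2·v_{2}  so sig = [2:2,2]
  • {1,2,9}:  v_{1} + v_{2} + v_{9} = v_{5}  so sig = [3:1]
  • {2,7,9}:  v_{2} + v_{7} + v_{9} = v_{6}  so sig = [3:1]

Signatures (|P|; sorted positive RHS coefficients), sorted:
{ [2:] ×3,  [2:1] ×5,  [2:1,1] ×6,  [2:1,2] ×2,  [2:1,3],  [2:2] ×2,  [2:2,2] ×2,  [3:1] ×2 }


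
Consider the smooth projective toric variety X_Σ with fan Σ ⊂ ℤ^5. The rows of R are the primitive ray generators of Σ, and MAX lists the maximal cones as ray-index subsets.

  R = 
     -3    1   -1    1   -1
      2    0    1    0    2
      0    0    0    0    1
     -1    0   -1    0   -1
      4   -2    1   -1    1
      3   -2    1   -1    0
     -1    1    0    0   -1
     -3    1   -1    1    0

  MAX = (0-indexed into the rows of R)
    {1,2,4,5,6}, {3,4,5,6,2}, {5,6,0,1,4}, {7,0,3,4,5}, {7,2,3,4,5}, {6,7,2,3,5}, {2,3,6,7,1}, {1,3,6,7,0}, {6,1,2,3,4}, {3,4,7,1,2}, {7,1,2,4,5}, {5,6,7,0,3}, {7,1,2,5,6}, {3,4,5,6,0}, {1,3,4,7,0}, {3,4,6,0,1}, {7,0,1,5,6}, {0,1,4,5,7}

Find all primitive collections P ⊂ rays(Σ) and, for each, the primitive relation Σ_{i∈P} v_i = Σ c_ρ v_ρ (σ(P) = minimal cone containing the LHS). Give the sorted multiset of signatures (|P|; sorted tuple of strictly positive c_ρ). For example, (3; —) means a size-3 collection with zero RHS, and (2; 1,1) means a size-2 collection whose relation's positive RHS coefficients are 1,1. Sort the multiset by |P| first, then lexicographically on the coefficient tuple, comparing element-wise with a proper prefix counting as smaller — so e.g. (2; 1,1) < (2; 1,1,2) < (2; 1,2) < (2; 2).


|primitive collections| = 3. Relations:

  {0,2}:  v_{0} + v_{2} = v_{7} — sig = (2; 1)
  {4,6,7}:  v_{4} + v_{6} + v_{7} = 0 — sig = (3; —)
  {1,3,5}:  v_{1} + v_{3} + v_{5} = v_{4} — sig = (3; 1)

Sorted signature multiset PRS(X):
    |P|=2: 1 collection, coeffs (1)
    |P|=3: 2 collections, coeffs (), (1)


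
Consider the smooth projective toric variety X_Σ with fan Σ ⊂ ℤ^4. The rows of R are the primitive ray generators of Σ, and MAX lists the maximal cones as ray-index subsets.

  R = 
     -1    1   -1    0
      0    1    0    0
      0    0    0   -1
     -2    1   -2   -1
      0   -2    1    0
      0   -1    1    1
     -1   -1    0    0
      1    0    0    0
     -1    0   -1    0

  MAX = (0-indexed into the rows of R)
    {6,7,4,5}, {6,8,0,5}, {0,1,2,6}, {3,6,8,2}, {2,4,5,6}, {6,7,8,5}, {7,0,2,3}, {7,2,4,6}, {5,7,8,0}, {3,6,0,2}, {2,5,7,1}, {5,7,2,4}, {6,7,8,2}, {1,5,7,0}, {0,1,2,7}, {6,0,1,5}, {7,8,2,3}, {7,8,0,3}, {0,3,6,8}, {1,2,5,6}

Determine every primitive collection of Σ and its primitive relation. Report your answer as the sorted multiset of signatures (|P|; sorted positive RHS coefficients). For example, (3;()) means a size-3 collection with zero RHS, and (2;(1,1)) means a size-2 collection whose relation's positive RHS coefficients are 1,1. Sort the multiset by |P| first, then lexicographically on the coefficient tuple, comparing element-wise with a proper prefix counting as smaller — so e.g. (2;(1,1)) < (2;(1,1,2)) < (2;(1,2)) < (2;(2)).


14 minimal non-faces of Δ(Σ) (on 9 rays):

  • {0,4}:  v_{0} + v_{4} = v_{6}  so sig = (2;(1))
  • {1,8}:  v_{1} + v_{8} = v_{0}  so sig = (2;(1))
  • {1,4}:  v_{1} + v_{4} = v_{2} + v_{5}  so sig = (2;(1,1))
  • {3,5}:  v_{3} + v_{5} = v_{0} + v_{6}  so sig = (2;(1,1))
  • {3,4}:  v_{3} + v_{4} = v_{2} + v_{6} + v_{8}  so sig = (2;(1,1,1))
  • {1,3}:  v_{1} + v_{3} = 2·v_{0} + v_{2}  so sig = (2;(1,2))
  • {4,8}:  v_{4} + v_{8} = 2·v_{6} + v_{7}  so sig = (2;(1,2))
  • {1,6,7}:  v_{1} + v_{6} + v_{7} = 0  so sig = (3;())
  • {0,2,8}:  v_{0} + v_{2} + v_{8} = v_{3}  so sig = (3;(1))
  • {0,6,7}:  v_{0} + v_{6} + v_{7} = v_{8}  so sig = (3;(1))
  • {2,5,8}:  v_{2} + v_{5} + v_{8} = v_{6}  so sig = (3;(1))
  • {0,2,5}:  v_{0} + v_{2} + v_{5} = v_{1} + v_{6}  so sig = (3;(1,1))
  • {3,6,7}:  v_{3} + v_{6} + v_{7} = v_{2} + 2·v_{8}  so sig = (3;(1,2))
  • {2,5,6,7}:  v_{2} + v_{5} + v_{6} + v_{7} = v_{4}  so sig = (4;(1))

Hence PRS(X_Σ) =
[(2;(1)), (2;(1)), (2;(1,1)), (2;(1,1)), (2;(1,1,1)), (2;(1,2)), (2;(1,2)), (3;()), (3;(1)), (3;(1)), (3;(1)), (3;(1,1)), (3;(1,2)), (4;(1))]


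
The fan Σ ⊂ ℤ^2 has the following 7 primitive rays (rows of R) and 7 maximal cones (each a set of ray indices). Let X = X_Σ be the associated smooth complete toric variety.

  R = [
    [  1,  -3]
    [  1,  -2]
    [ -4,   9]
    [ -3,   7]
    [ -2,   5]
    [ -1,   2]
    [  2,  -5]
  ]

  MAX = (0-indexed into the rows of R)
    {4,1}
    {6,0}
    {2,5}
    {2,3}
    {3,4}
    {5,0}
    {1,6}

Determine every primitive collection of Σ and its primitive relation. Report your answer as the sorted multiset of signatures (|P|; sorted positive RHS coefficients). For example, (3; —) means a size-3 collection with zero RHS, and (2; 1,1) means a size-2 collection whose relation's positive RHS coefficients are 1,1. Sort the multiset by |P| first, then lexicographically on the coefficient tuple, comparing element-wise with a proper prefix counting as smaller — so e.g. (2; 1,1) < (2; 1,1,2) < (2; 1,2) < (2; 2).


14 collections generate NE(X_Σ); each relation:

  {1,5}:  v_{1} + v_{5} = 0  ⟹  sig = (2; —)
  {4,6}:  v_{4} + v_{6} = 0  ⟹  sig = (2; —)
  {0,1}:  v_{0} + v_{1} = v_{6}  ⟹  sig = (2; 1)
  {0,4}:  v_{0} + v_{4} = v_{5}  ⟹  sig = (2; 1)
  {1,2}:  v_{1} + v_{2} = v_{3}  ⟹  sig = (2; 1)
  {1,3}:  v_{1} + v_{3} = v_{4}  ⟹  sig = (2; 1)
  {3,5}:  v_{3} + v_{5} = v_{2}  ⟹  sig = (2; 1)
  {3,6}:  v_{3} + v_{6} = v_{5}  ⟹  sig = (2; 1)
  {4,5}:  v_{4} + v_{5} = v_{3}  ⟹  sig = (2; 1)
  {5,6}:  v_{5} + v_{6} = v_{0}  ⟹  sig = (2; 1)
  {0,3}:  v_{0} + v_{3} = 2·v_{5}  ⟹  sig = (2; 2)
  {2,4}:  v_{2} + v_{4} = 2·v_{3}  ⟹  sig = (2; 2)
  {2,6}:  v_{2} + v_{6} = 2·v_{5}  ⟹  sig = (2; 2)
  {0,2}:  v_{0} + v_{2} = 3·v_{5}  ⟹  sig = (2; 3)

Signatures (|P|; sorted positive RHS coefficients), sorted:
    (2; —)
    (2; —)
    (2; 1)
    (2; 1)
    (2; 1)
    (2; 1)
    (2; 1)
    (2; 1)
    (2; 1)
    (2; 1)
    (2; 2)
    (2; 2)
    (2; 2)
    (2; 3)


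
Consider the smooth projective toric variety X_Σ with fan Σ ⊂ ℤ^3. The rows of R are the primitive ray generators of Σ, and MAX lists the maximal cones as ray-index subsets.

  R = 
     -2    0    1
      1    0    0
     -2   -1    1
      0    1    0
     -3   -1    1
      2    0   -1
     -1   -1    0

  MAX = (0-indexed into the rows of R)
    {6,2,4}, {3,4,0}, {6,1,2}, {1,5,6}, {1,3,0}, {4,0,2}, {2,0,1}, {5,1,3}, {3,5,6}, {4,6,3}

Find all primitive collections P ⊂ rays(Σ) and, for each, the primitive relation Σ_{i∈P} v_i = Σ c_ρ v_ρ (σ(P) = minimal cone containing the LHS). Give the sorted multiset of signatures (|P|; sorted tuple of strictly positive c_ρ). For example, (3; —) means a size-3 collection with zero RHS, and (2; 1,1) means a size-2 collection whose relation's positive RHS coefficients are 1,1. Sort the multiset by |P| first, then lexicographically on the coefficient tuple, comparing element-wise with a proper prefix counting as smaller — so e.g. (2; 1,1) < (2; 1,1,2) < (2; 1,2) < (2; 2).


7 minimal non-faces of Δ(Σ) (on 7 rays):

  P = {0,5}:  v_{0} + v_{5} = 0  →  sig = (2; —)
  P = {0,6}:  v_{0} + v_{6} = v_{4}  →  sig = (2; 1)
  P = {1,4}:  v_{1} + v_{4} = v_{2}  →  sig = (2; 1)
  P = {2,3}:  v_{2} + v_{3} = v_{0}  →  sig = (2; 1)
  P = {4,5}:  v_{4} + v_{5} = v_{6}  →  sig = (2; 1)
  P = {2,5}:  v_{2} + v_{5} = v_{1} + v_{6}  →  sig = (2; 1,1)
  P = {1,3,6}:  v_{1} + v_{3} + v_{6} = 0  →  sig = (3; —)

so the primitive-relation signature multiset is
{ (2; —),  (2; 1) ×4,  (2; 1,1),  (3; —) }


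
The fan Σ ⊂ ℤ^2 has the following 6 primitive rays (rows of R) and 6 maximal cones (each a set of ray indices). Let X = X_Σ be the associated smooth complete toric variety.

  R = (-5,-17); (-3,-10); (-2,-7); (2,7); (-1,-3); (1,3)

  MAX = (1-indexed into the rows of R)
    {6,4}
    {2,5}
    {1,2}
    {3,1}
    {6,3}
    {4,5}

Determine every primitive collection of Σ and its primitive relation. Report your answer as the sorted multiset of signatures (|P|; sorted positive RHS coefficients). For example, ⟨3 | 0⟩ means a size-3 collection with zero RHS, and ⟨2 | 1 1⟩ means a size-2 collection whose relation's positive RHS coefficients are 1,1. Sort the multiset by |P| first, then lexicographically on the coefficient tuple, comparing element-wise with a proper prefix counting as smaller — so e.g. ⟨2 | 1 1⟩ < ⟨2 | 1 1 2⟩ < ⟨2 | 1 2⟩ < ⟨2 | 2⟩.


Minimal non-faces — 9 found among 6 rays, 6 max cones:

  P={3,4}:  v_{3} + v_{4} = 0  →  sig = ⟨2 | 0⟩
  P={5,6}:  v_{5} + v_{6} = 0  →  sig = ⟨2 | 0⟩
  P={1,4}:  v_{1} + v_{4} = v_{2}  →  sig = ⟨2 | 1⟩
  P={2,3}:  v_{2} + v_{3} = v_{1}  →  sig = ⟨2 | 1⟩
  P={2,4}:  v_{2} + v_{4} = v_{5}  →  sig = ⟨2 | 1⟩
  P={2,6}:  v_{2} + v_{6} = v_{3}  →  sig = ⟨2 | 1⟩
  P={3,5}:  v_{3} + v_{5} = v_{2}  →  sig = ⟨2 | 1⟩
  P={1,5}:  v_{1} + v_{5} = 2·v_{2}  →  sig = ⟨2 | 2⟩
  P={1,6}:  v_{1} + v_{6} = 2·v_{3}  →  sig = ⟨2 | 2⟩

Hence PRS(X_Σ) =
    ⟨2 | 0⟩
    ⟨2 | 0⟩
    ⟨2 | 1⟩
    ⟨2 | 1⟩
    ⟨2 | 1⟩
    ⟨2 | 1⟩
    ⟨2 | 1⟩
    ⟨2 | 2⟩
    ⟨2 | 2⟩


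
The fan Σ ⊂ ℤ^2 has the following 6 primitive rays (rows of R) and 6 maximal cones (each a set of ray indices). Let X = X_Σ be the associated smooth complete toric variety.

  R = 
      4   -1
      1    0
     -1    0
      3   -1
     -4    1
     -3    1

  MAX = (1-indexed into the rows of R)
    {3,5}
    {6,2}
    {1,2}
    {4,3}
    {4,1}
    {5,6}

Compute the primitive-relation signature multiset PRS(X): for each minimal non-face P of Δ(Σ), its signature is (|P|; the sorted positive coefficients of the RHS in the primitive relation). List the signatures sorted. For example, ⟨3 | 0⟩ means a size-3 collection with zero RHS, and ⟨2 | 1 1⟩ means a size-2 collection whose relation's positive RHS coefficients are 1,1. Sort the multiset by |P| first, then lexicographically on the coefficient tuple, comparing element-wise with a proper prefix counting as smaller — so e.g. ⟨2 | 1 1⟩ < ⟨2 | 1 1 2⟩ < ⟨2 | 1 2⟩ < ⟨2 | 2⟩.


Σ has 9 primitive collections:

  P = {1,5}:  v_{1} + v_{5} = 0  ⇒ sig = ⟨2 | 0⟩
  P = {2,3}:  v_{2} + v_{3} = 0  ⇒ sig = ⟨2 | 0⟩
  P = {4,6}:  v_{4} + v_{6} = 0  ⇒ sig = ⟨2 | 0⟩
  P = {1,3}:  v_{1} + v_{3} = v_{4}  ⇒ sig = ⟨2 | 1⟩
  P = {1,6}:  v_{1} + v_{6} = v_{2}  ⇒ sig = ⟨2 | 1⟩
  P = {2,4}:  v_{2} + v_{4} = v_{1}  ⇒ sig = ⟨2 | 1⟩
  P = {2,5}:  v_{2} + v_{5} = v_{6}  ⇒ sig = ⟨2 | 1⟩
  P = {3,6}:  v_{3} + v_{6} = v_{5}  ⇒ sig = ⟨2 | 1⟩
  P = {4,5}:  v_{4} + v_{5} = v_{3}  ⇒ sig = ⟨2 | 1⟩

Signatures (|P|; sorted positive RHS coefficients), sorted:
{ ⟨2 | 0⟩ ×3,  ⟨2 | 1⟩ ×6 }


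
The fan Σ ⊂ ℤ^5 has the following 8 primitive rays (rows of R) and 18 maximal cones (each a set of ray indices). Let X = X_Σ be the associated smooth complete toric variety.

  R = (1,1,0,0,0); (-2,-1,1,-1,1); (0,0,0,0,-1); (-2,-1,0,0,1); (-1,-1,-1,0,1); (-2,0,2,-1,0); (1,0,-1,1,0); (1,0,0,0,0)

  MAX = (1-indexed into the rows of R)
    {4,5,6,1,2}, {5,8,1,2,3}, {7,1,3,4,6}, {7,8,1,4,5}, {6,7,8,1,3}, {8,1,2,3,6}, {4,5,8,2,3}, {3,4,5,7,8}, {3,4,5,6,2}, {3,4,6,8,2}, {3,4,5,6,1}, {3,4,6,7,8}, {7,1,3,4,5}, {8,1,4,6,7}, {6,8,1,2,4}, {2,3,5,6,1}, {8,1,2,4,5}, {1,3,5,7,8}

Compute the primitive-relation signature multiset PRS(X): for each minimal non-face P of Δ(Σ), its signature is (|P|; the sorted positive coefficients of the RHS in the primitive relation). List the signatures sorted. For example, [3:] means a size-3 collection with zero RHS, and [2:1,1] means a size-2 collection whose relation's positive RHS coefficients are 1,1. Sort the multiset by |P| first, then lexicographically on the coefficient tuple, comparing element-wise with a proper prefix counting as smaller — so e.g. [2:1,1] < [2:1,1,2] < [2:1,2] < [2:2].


Primitive collections (5):

  {2,7}:  v_{2} + v_{7} = v_{4} + v_{8} ; sig = [2:1,1]
  {5,6,7}:  v_{5} + v_{6} + v_{7} = v_{4} ; sig = [3:1]
  {5,6,8}:  v_{5} + v_{6} + v_{8} = v_{2} ; sig = [3:1]
  {1,3,4,8}:  v_{1} + v_{3} + v_{4} + v_{8} = 0 ; sig = [4:]
  {1,2,3,4}:  v_{1} + v_{2} + v_{3} + v_{4} = v_{5} + v_{6} ; sig = [4:1,1]

so the primitive-relation signature multiset is
[[2:1,1], [3:1], [3:1], [4:], [4:1,1]]


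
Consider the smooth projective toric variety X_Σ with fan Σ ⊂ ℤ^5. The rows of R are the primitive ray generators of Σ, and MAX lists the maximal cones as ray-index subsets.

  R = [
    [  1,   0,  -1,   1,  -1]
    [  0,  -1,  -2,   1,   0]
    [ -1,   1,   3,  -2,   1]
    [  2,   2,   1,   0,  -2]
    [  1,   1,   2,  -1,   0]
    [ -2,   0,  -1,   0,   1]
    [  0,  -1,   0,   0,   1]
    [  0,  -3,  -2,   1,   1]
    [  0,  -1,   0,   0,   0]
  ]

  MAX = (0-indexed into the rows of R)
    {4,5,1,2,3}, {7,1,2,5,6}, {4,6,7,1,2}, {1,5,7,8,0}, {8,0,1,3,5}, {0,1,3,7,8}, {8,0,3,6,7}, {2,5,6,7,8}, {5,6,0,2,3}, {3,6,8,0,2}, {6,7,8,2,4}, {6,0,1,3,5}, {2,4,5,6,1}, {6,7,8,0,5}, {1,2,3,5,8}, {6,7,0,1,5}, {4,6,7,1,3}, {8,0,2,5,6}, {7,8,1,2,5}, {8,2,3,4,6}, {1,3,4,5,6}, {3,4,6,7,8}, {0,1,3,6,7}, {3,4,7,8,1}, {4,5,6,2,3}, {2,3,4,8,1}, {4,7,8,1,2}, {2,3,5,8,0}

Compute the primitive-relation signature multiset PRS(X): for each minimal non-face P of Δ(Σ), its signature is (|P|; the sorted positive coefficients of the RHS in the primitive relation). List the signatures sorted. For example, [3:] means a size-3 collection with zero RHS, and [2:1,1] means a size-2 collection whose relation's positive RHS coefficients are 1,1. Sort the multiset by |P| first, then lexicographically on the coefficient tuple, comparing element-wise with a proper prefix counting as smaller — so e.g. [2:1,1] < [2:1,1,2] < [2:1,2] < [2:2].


Primitive collections (10):

  P={0,4}:  v_{0} + v_{4} = v_{3} + v_{6} ; sig = [2:1,1]
  P={0,1,2}:  v_{0} + v_{1} + v_{2} = 0 ; sig = [3:]
  P={1,6,8}:  v_{1} + v_{6} + v_{8} = v_{7} ; sig = [3:1]
  P={3,5,7}:  v_{3} + v_{5} + v_{7} = v_{1} ; sig = [3:1]
  P={0,2,7}:  v_{0} + v_{2} + v_{7} = v_{6} + v_{8} ; sig = [3:1,1]
  P={2,3,7}:  v_{2} + v_{3} + v_{7} = v_{4} + v_{8} ; sig = [3:1,1]
  P={4,5,8}:  v_{4} + v_{5} + v_{8} = v_{1} + v_{2} ; sig = [3:1,1]
  P={4,5,7}:  v_{4} + v_{5} + v_{7} = 2·v_{1} + v_{2} + v_{6} ; sig = [3:1,1,2]
  P={3,5,6,8}:  v_{3} + v_{5} + v_{6} + v_{8} = 0 ; sig = [4:]
  P={1,2,3,6}:  v_{1} + v_{2} + v_{3} + v_{6} = v_{4} ; sig = [4:1]

Sorted signature multiset PRS(X):
    [2:1,1]
    [3:]
    [3:1]
    [3:1]
    [3:1,1]
    [3:1,1]
    [3:1,1]
    [3:1,1,2]
    [4:]
    [4:1]


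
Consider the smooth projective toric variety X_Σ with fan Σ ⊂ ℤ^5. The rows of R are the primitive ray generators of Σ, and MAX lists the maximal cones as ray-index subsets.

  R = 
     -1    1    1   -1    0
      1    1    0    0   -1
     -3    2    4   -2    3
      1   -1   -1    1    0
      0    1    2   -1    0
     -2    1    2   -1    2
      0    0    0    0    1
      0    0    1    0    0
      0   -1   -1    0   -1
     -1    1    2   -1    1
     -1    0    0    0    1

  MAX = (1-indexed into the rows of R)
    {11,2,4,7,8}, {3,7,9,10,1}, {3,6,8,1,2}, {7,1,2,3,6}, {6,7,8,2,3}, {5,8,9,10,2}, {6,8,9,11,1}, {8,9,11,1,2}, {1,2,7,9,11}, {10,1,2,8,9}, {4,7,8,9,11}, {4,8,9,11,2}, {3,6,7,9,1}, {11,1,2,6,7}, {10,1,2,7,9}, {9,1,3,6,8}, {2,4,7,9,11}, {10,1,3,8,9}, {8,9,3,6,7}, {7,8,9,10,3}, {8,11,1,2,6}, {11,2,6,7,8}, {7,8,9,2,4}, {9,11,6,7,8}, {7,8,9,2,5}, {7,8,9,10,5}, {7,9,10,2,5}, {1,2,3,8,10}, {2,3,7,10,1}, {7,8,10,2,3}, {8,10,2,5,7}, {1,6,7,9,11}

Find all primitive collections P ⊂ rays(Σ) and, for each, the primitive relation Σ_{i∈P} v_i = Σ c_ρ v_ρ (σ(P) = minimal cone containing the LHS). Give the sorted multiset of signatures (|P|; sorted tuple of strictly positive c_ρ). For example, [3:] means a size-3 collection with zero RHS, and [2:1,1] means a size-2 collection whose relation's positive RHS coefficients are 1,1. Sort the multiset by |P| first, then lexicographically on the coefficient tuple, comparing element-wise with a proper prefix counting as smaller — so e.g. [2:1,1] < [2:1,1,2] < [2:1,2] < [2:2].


Minimal non-faces — 17 found among 11 rays, 32 max cones:

  P = {1,4}:  v_{1} + v_{4} = 0 ; sig = [2:]
  P = {5,11}:  v_{5} + v_{11} = v_{10} ; sig = [2:1]
  P = {6,10}:  v_{6} + v_{10} = v_{3} ; sig = [2:1]
  P = {10,11}:  v_{10} + v_{11} = v_{6} ; sig = [2:1]
  P = {4,10}:  v_{4} + v_{10} = v_{7} + v_{8} ; sig = [2:1,1]
  P = {3,4}:  v_{3} + v_{4} = v_{6} + v_{7} + v_{8} ; sig = [2:1,1,1]
  P = {4,6}:  v_{4} + v_{6} = v_{7} + v_{8} + v_{11} ; sig = [2:1,1,1]
  P = {1,5}:  v_{1} + v_{5} = v_{2} + v_{9} + 2·v_{10} ; sig = [2:1,1,2]
  P = {4,5}:  v_{4} + v_{5} = v_{2} + 2·v_{7} + 2·v_{8} + v_{9} ; sig = [2:1,1,2,2]
  P = {3,11}:  v_{3} + v_{11} = 2·v_{6} ; sig = [2:2]
  P = {5,6}:  v_{5} + v_{6} = 2·v_{10} ; sig = [2:2]
  P = {3,5}:  v_{3} + v_{5} = 3·v_{10} ; sig = [2:3]
  P = {1,7,8}:  v_{1} + v_{7} + v_{8} = v_{10} ; sig = [3:1]
  P = {2,6,9}:  v_{2} + v_{6} + v_{9} = v_{1} ; sig = [3:1]
  P = {2,3,9}:  v_{2} + v_{3} + v_{9} = v_{1} + v_{10} ; sig = [3:1,1]
  P = {2,7,8,9,11}:  v_{2} + v_{7} + v_{8} + v_{9} + v_{11} = 0 ; sig = [5:]
  P = {2,7,8,9,10}:  v_{2} + v_{7} + v_{8} + v_{9} + v_{10} = v_{5} ; sig = [5:1]

Hence PRS(X_Σ) =
    |P|=2: 12 collections, coeffs (), (1), (1), (1), (1,1), (1,1,1), (1,1,1), (1,1,2), (1,1,2,2), (2), (2), (3)
    |P|=3: 3 collections, coeffs (1), (1), (1,1)
    |P|=5: 2 collections, coeffs (), (1)


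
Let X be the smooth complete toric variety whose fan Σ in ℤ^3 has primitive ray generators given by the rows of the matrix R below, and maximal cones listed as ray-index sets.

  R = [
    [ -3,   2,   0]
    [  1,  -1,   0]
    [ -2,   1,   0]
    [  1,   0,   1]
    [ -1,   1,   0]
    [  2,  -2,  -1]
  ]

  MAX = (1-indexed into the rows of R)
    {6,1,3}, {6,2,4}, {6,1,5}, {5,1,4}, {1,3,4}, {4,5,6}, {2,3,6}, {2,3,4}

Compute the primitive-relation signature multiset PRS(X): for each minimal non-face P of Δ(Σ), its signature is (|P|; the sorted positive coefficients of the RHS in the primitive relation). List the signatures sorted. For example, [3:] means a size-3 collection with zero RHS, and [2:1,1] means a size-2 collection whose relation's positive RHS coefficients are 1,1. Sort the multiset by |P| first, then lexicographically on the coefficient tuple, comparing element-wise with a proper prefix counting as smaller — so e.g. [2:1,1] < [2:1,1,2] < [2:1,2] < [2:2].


Δ(Σ) — 6 vertices, 5 min non-faces:

  P = {2,5}:  v_{2} + v_{5} = 0  ⟹  sig = [2:]
  P = {1,2}:  v_{1} + v_{2} = v_{3}  ⟹  sig = [2:1]
  P = {3,5}:  v_{3} + v_{5} = v_{1}  ⟹  sig = [2:1]
  P = {1,4,6}:  v_{1} + v_{4} + v_{6} = 0  ⟹  sig = [3:]
  P = {3,4,6}:  v_{3} + v_{4} + v_{6} = v_{2}  ⟹  sig = [3:1]

Sorted signature multiset PRS(X):
[[2:], [2:1], [2:1], [3:], [3:1]]


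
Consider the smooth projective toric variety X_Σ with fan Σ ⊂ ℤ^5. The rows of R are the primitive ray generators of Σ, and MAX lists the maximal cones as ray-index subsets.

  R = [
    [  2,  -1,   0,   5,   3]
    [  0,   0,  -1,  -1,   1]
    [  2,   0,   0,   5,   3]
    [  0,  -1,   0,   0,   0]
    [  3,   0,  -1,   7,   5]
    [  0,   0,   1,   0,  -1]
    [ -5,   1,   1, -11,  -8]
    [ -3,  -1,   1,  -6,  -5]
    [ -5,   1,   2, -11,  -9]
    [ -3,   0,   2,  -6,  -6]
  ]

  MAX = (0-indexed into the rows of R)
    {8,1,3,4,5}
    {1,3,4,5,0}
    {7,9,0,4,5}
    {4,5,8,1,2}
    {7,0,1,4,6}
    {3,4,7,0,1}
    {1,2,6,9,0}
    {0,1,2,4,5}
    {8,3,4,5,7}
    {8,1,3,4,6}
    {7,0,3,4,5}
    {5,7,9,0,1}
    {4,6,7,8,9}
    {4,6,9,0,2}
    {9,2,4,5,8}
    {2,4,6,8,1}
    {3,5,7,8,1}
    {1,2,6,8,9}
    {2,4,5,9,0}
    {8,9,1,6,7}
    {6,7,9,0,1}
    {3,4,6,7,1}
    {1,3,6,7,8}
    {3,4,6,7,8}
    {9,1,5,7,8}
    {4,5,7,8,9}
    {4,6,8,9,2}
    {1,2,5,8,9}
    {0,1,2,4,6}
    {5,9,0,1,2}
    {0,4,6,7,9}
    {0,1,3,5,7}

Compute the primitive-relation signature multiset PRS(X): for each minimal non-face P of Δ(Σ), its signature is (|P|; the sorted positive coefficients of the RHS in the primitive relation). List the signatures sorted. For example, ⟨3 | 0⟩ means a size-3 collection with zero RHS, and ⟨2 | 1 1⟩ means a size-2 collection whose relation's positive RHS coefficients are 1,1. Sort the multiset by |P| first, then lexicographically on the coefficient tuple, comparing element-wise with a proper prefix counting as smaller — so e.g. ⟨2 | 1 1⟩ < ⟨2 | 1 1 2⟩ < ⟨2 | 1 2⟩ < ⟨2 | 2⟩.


9 minimal non-faces of Δ(Σ) (on 10 rays):

  • {0,8}:  v_{0} + v_{8} = v_{9} ; sig = ⟨2 | 1⟩
  • {2,3}:  v_{2} + v_{3} = v_{0} ; sig = ⟨2 | 1⟩
  • {5,6}:  v_{5} + v_{6} = v_{8} ; sig = ⟨2 | 1⟩
  • {3,9}:  v_{3} + v_{9} = v_{5} + v_{7} ; sig = ⟨2 | 1 1⟩
  • {2,7}:  v_{2} + v_{7} = 2·v_{0} + v_{6} ; sig = ⟨2 | 1 2⟩
  • {1,4,9}:  v_{1} + v_{4} + v_{9} = 0 ; sig = ⟨3 | 0⟩
  • {0,3,6}:  v_{0} + v_{3} + v_{6} = v_{7} ; sig = ⟨3 | 1⟩
  • {1,4,5,7}:  v_{1} + v_{4} + v_{5} + v_{7} = v_{3} ; sig = ⟨4 | 1⟩
  • {1,4,7,8}:  v_{1} + v_{4} + v_{7} + v_{8} = v_{3} + v_{6} ; sig = ⟨4 | 1 1⟩

Hence PRS(X_Σ) =
    |P|=2: 5 collections, coeffs (1), (1), (1), (1,1), (1,2)
    |P|=3: 2 collections, coeffs (), (1)
    |P|=4: 2 collections, coeffs (1), (1,1)


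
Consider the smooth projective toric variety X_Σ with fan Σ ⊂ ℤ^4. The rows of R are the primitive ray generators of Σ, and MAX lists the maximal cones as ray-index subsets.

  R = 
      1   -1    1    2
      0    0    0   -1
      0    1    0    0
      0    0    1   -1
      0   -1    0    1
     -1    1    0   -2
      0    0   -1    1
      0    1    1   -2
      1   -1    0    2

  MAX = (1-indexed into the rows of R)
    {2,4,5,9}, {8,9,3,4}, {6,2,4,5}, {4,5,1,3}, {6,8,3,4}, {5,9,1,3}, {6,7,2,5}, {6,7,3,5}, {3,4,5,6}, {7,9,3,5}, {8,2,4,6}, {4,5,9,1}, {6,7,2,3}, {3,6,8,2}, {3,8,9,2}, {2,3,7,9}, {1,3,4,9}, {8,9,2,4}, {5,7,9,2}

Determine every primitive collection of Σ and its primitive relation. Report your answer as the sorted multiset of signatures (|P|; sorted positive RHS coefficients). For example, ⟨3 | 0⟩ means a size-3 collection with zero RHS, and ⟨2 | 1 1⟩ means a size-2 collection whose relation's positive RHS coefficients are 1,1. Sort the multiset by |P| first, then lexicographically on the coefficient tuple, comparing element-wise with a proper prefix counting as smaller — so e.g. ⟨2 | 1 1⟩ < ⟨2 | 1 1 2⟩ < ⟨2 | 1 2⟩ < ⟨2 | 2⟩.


|primitive collections| = 11. Relations:

  P = {4,7}:  v_{4} + v_{7} = 0  so sig = ⟨2 | 0⟩
  P = {6,9}:  v_{6} + v_{9} = 0  so sig = ⟨2 | 0⟩
  P = {5,8}:  v_{5} + v_{8} = v_{4}  so sig = ⟨2 | 1⟩
  P = {1,2}:  v_{1} + v_{2} = v_{4} + v_{9}  so sig = ⟨2 | 1 1⟩
  P = {7,8}:  v_{7} + v_{8} = v_{2} + v_{3}  so sig = ⟨2 | 1 1⟩
  P = {1,6}:  v_{1} + v_{6} = v_{3} + v_{4} + v_{5}  so sig = ⟨2 | 1 1 1⟩
  P = {1,7}:  v_{1} + v_{7} = v_{3} + v_{5} + v_{9}  so sig = ⟨2 | 1 1 1⟩
  P = {1,8}:  v_{1} + v_{8} = v_{3} + 2·v_{4} + v_{9}  so sig = ⟨2 | 1 1 2⟩
  P = {2,3,5}:  v_{2} + v_{3} + v_{5} = 0  so sig = ⟨3 | 0⟩
  P = {2,3,4}:  v_{2} + v_{3} + v_{4} = v_{8}  so sig = ⟨3 | 1⟩
  P = {3,4,5,9}:  v_{3} + v_{4} + v_{5} + v_{9} = v_{1}  so sig = ⟨4 | 1⟩

so the primitive-relation signature multiset is
    ⟨2 | 0⟩
    ⟨2 | 0⟩
    ⟨2 | 1⟩
    ⟨2 | 1 1⟩
    ⟨2 | 1 1⟩
    ⟨2 | 1 1 1⟩
    ⟨2 | 1 1 1⟩
    ⟨2 | 1 1 2⟩
    ⟨3 | 0⟩
    ⟨3 | 1⟩
    ⟨4 | 1⟩


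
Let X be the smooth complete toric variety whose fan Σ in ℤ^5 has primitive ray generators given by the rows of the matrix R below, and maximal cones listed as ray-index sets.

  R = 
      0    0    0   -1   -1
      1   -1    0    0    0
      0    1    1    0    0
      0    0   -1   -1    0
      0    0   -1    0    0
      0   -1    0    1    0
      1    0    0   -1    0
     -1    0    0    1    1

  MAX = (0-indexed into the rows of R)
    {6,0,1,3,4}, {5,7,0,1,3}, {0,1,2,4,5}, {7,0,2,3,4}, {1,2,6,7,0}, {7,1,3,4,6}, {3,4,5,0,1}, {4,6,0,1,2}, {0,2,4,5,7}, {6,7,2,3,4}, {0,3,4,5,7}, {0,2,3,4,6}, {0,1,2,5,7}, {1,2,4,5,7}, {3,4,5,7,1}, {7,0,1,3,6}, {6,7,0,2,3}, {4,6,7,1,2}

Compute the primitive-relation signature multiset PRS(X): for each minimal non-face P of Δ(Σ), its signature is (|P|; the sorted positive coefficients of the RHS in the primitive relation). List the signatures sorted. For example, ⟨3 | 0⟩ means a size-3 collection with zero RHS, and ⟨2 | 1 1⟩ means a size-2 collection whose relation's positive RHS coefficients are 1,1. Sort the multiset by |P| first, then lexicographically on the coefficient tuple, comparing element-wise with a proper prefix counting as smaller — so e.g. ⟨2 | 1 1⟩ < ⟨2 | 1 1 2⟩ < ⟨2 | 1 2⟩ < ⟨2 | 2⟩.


|primitive collections| = 5. Relations:

  P = {5,6}:  v_{5} + v_{6} = v_{1}  ⟹  sig = ⟨2 | 1⟩
  P = {2,3,5}:  v_{2} + v_{3} + v_{5} = 0  ⟹  sig = ⟨3 | 0⟩
  P = {1,2,3}:  v_{1} + v_{2} + v_{3} = v_{6}  ⟹  sig = ⟨3 | 1⟩
  P = {0,4,6,7}:  v_{0} + v_{4} + v_{6} + v_{7} = v_{3}  ⟹  sig = ⟨4 | 1⟩
  P = {0,1,4,7}:  v_{0} + v_{1} + v_{4} + v_{7} = v_{3} + v_{5}  ⟹  sig = ⟨4 | 1 1⟩

so the primitive-relation signature multiset is
{ ⟨2 | 1⟩,  ⟨3 | 0⟩,  ⟨3 | 1⟩,  ⟨4 | 1⟩,  ⟨4 | 1 1⟩ }


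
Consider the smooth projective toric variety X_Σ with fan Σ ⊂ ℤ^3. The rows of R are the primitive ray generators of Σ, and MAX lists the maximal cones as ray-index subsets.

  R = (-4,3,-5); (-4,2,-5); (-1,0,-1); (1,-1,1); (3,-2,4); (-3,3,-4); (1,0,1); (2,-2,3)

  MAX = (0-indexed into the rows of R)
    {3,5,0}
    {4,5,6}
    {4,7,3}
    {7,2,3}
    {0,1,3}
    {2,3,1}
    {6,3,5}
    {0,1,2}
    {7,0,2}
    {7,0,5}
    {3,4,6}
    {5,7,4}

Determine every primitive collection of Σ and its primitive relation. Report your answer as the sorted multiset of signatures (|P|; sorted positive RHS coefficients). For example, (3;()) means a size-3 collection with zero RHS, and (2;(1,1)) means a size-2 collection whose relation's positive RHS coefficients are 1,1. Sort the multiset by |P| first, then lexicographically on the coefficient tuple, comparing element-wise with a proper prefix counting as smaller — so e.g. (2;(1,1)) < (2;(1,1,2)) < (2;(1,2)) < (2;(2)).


14 collections generate NE(X_Σ); each relation:

  P = {2,6}:  v_{2} + v_{6} = 0  so sig = (2;())
  P = {0,6}:  v_{0} + v_{6} = v_{5}  so sig = (2;(1))
  P = {1,4}:  v_{1} + v_{4} = v_{2}  so sig = (2;(1))
  P = {2,4}:  v_{2} + v_{4} = v_{7}  so sig = (2;(1))
  P = {2,5}:  v_{2} + v_{5} = v_{0}  so sig = (2;(1))
  P = {6,7}:  v_{6} + v_{7} = v_{4}  so sig = (2;(1))
  P = {0,4}:  v_{0} + v_{4} = v_{5} + v_{7}  so sig = (2;(1,1))
  P = {1,6}:  v_{1} + v_{6} = v_{0} + v_{3}  so sig = (2;(1,1))
  P = {1,5}:  v_{1} + v_{5} = 2·v_{0} + v_{3}  so sig = (2;(1,2))
  P = {1,7}:  v_{1} + v_{7} = 2·v_{2}  so sig = (2;(2))
  P = {3,5,7}:  v_{3} + v_{5} + v_{7} = 0  so sig = (3;())
  P = {0,2,3}:  v_{0} + v_{2} + v_{3} = v_{1}  so sig = (3;(1))
  P = {0,3,7}:  v_{0} + v_{3} + v_{7} = v_{2}  so sig = (3;(1))
  P = {3,4,5}:  v_{3} + v_{4} + v_{5} = v_{6}  so sig = (3;(1))

Signatures (|P|; sorted positive RHS coefficients), sorted:
    (2;())
    (2;(1))
    (2;(1))
    (2;(1))
    (2;(1))
    (2;(1))
    (2;(1,1))
    (2;(1,1))
    (2;(1,2))
    (2;(2))
    (3;())
    (3;(1))
    (3;(1))
    (3;(1))


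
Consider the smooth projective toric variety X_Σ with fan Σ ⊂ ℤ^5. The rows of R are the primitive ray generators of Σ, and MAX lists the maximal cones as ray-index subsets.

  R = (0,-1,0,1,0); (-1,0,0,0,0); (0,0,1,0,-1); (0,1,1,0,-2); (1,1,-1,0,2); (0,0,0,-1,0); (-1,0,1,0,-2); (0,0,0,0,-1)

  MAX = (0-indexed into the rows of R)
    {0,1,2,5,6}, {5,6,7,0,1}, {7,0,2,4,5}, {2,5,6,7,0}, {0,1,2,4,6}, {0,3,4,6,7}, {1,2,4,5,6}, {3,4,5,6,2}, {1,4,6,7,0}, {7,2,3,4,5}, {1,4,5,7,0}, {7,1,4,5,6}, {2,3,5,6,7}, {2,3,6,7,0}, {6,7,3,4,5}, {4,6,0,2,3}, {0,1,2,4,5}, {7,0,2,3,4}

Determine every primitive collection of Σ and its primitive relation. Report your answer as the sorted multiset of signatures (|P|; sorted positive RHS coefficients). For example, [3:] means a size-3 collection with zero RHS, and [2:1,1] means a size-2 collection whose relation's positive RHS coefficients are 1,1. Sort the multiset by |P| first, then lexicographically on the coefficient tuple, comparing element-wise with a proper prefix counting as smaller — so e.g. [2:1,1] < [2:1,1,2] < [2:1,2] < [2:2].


Minimal non-faces — 5 found among 8 rays, 18 max cones:

  P = {1,3}:  v_{1} + v_{3} = v_{4} + 2·v_{6}  ⇒ sig = [2:1,2]
  P = {1,2,7}:  v_{1} + v_{2} + v_{7} = v_{6}  ⇒ sig = [3:1]
  P = {0,3,5}:  v_{0} + v_{3} + v_{5} = v_{2} + v_{7}  ⇒ sig = [3:1,1]
  P = {0,4,5,6}:  v_{0} + v_{4} + v_{5} + v_{6} = 0  ⇒ sig = [4:]
  P = {2,4,6,7}:  v_{2} + v_{4} + v_{6} + v_{7} = v_{3}  ⇒ sig = [4:1]

Hence PRS(X_Σ) =
[[2:1,2], [3:1], [3:1,1], [4:], [4:1]]


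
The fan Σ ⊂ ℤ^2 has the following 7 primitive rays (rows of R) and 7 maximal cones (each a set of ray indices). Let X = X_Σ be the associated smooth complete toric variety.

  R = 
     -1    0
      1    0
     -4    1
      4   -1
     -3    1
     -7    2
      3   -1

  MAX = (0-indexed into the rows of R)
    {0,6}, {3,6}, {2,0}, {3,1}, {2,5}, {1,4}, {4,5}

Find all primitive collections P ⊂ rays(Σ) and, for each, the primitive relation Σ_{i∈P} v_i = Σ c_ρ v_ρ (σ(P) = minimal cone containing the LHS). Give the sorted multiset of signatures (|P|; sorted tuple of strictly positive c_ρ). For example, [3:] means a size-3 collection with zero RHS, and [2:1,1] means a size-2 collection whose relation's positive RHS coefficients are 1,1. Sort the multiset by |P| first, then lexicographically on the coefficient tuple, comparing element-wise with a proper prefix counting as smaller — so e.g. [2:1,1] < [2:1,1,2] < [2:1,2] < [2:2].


Δ(Σ) — 7 vertices, 14 min non-faces:

  P = {0,1}:  v_{0} + v_{1} = 0  ⟹  sig = [2:]
  P = {2,3}:  v_{2} + v_{3} = 0  ⟹  sig = [2:]
  P = {4,6}:  v_{4} + v_{6} = 0  ⟹  sig = [2:]
  P = {0,3}:  v_{0} + v_{3} = v_{6}  ⟹  sig = [2:1]
  P = {0,4}:  v_{0} + v_{4} = v_{2}  ⟹  sig = [2:1]
  P = {1,2}:  v_{1} + v_{2} = v_{4}  ⟹  sig = [2:1]
  P = {1,6}:  v_{1} + v_{6} = v_{3}  ⟹  sig = [2:1]
  P = {2,4}:  v_{2} + v_{4} = v_{5}  ⟹  sig = [2:1]
  P = {2,6}:  v_{2} + v_{6} = v_{0}  ⟹  sig = [2:1]
  P = {3,4}:  v_{3} + v_{4} = v_{1}  ⟹  sig = [2:1]
  P = {3,5}:  v_{3} + v_{5} = v_{4}  ⟹  sig = [2:1]
  P = {5,6}:  v_{5} + v_{6} = v_{2}  ⟹  sig = [2:1]
  P = {0,5}:  v_{0} + v_{5} = 2·v_{2}  ⟹  sig = [2:2]
  P = {1,5}:  v_{1} + v_{5} = 2·v_{4}  ⟹  sig = [2:2]

Signatures (|P|; sorted positive RHS coefficients), sorted:
{ [2:] ×3,  [2:1] ×9,  [2:2] ×2 }


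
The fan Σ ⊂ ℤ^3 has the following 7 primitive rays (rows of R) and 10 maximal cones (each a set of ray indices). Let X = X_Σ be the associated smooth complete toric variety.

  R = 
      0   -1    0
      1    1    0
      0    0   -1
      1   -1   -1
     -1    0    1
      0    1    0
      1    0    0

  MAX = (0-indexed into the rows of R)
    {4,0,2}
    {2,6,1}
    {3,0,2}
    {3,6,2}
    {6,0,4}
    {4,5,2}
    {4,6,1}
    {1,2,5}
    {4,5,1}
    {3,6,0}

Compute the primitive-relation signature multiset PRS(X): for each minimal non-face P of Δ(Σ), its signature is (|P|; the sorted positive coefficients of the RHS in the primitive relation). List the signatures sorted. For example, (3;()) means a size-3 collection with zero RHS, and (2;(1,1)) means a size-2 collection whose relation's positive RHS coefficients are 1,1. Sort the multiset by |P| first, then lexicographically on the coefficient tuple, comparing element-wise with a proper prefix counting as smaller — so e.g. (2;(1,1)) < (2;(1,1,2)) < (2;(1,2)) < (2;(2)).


9 minimal non-faces of Δ(Σ) (on 7 rays):

  • {0,5}:  v_{0} + v_{5} = 0  →  sig = (2;())
  • {0,1}:  v_{0} + v_{1} = v_{6}  →  sig = (2;(1))
  • {3,4}:  v_{3} + v_{4} = v_{0}  →  sig = (2;(1))
  • {5,6}:  v_{5} + v_{6} = v_{1}  →  sig = (2;(1))
  • {3,5}:  v_{3} + v_{5} = v_{2} + v_{6}  →  sig = (2;(1,1))
  • {1,3}:  v_{1} + v_{3} = v_{2} + 2·v_{6}  →  sig = (2;(1,2))
  • {2,4,6}:  v_{2} + v_{4} + v_{6} = 0  →  sig = (3;())
  • {0,2,6}:  v_{0} + v_{2} + v_{6} = v_{3}  →  sig = (3;(1))
  • {1,2,4}:  v_{1} + v_{2} + v_{4} = v_{5}  →  sig = (3;(1))

Hence PRS(X_Σ) =
[(2;()), (2;(1)), (2;(1)), (2;(1)), (2;(1,1)), (2;(1,2)), (3;()), (3;(1)), (3;(1))]


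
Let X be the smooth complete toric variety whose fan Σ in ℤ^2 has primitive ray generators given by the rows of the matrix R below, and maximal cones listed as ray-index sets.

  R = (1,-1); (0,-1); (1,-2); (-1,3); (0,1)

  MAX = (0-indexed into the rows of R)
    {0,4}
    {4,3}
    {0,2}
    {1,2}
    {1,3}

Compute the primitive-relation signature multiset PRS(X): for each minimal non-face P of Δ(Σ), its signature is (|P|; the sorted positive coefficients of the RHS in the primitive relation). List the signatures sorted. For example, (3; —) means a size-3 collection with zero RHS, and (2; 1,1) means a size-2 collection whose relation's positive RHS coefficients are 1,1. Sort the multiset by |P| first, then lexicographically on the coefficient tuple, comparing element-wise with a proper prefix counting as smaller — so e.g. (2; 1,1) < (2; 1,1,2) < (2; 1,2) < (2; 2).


5 collections generate NE(X_Σ); each relation:

  P={1,4}:  v_{1} + v_{4} = 0  ⇒ sig = (2; —)
  P={0,1}:  v_{0} + v_{1} = v_{2}  ⇒ sig = (2; 1)
  P={2,3}:  v_{2} + v_{3} = v_{4}  ⇒ sig = (2; 1)
  P={2,4}:  v_{2} + v_{4} = v_{0}  ⇒ sig = (2; 1)
  P={0,3}:  v_{0} + v_{3} = 2·v_{4}  ⇒ sig = (2; 2)

Signatures (|P|; sorted positive RHS coefficients), sorted:
    (2; —)
    (2; 1)
    (2; 1)
    (2; 1)
    (2; 2)


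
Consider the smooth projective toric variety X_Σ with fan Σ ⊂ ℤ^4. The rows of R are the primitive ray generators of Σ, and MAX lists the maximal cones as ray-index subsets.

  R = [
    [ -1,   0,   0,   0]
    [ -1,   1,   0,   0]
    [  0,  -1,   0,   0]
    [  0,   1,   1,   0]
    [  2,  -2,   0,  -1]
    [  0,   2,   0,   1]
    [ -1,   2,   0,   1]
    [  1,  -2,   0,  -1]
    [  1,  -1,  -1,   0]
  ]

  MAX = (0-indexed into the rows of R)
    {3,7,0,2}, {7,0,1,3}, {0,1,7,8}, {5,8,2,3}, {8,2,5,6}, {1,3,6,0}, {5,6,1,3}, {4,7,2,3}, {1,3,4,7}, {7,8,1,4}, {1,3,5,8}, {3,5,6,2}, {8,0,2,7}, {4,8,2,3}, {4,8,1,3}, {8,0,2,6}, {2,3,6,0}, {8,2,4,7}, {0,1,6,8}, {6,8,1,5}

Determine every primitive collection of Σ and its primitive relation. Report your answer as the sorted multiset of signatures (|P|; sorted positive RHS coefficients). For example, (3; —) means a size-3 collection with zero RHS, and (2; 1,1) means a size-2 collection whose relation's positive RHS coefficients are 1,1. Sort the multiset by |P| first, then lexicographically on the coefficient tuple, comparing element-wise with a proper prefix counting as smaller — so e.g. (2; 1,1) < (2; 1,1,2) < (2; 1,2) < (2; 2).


The 10 primitive collections of Σ (r=9, n=4):

  P = {6,7}:  v_{6} + v_{7} = 0  →  sig = (2; —)
  P = {0,4}:  v_{0} + v_{4} = v_{7}  →  sig = (2; 1)
  P = {0,5}:  v_{0} + v_{5} = v_{6}  →  sig = (2; 1)
  P = {1,2}:  v_{1} + v_{2} = v_{0}  →  sig = (2; 1)
  P = {4,6}:  v_{4} + v_{6} = v_{3} + v_{8}  →  sig = (2; 1,1)
  P = {5,7}:  v_{5} + v_{7} = v_{3} + v_{8}  →  sig = (2; 1,1)
  P = {4,5}:  v_{4} + v_{5} = 2·v_{3} + 2·v_{8}  →  sig = (2; 2,2)
  P = {0,3,8}:  v_{0} + v_{3} + v_{8} = 0  →  sig = (3; —)
  P = {3,6,8}:  v_{3} + v_{6} + v_{8} = v_{5}  →  sig = (3; 1)
  P = {3,7,8}:  v_{3} + v_{7} + v_{8} = v_{4}  →  sig = (3; 1)

Signatures (|P|; sorted positive RHS coefficients), sorted:
{ (2; —),  (2; 1) ×3,  (2; 1,1) ×2,  (2; 2,2),  (3; —),  (3; 1) ×2 }


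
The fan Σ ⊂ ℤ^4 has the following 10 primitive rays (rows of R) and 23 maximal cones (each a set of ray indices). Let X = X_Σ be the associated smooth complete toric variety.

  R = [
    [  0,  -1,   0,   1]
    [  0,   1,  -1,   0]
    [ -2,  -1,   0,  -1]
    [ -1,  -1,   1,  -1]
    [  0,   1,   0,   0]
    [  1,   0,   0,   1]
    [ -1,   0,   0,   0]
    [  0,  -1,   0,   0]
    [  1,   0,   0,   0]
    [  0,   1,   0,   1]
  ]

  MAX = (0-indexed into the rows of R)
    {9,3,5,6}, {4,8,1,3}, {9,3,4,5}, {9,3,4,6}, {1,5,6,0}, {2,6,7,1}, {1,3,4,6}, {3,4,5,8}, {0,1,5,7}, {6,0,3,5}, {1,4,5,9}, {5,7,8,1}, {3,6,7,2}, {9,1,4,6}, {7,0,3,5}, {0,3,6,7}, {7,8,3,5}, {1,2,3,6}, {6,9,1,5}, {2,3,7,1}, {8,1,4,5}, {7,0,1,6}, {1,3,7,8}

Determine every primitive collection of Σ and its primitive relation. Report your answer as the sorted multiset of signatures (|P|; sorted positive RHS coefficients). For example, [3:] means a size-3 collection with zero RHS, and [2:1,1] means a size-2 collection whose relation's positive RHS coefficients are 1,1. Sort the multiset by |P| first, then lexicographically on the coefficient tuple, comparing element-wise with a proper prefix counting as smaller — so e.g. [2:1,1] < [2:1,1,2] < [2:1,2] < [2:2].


The 18 primitive collections of Σ (r=10, n=4):

  P={4,7}:  v_{4} + v_{7} = 0  ⇒ sig = [2:]
  P={6,8}:  v_{6} + v_{8} = 0  ⇒ sig = [2:]
  P={0,4}:  v_{0} + v_{4} = v_{5} + v_{6}  ⇒ sig = [2:1,1]
  P={0,8}:  v_{0} + v_{8} = v_{5} + v_{7}  ⇒ sig = [2:1,1]
  P={2,5}:  v_{2} + v_{5} = v_{6} + v_{7}  ⇒ sig = [2:1,1]
  P={7,9}:  v_{7} + v_{9} = v_{5} + v_{6}  ⇒ sig = [2:1,1]
  P={8,9}:  v_{8} + v_{9} = v_{4} + v_{5}  ⇒ sig = [2:1,1]
  P={2,4}:  v_{2} + v_{4} = v_{1} + v_{3} + v_{6}  ⇒ sig = [2:1,1,1]
  P={2,8}:  v_{2} + v_{8} = v_{1} + v_{3} + v_{7}  ⇒ sig = [2:1,1,1]
  P={2,9}:  v_{2} + v_{9} = 2·v_{6}  ⇒ sig = [2:2]
  P={0,2}:  v_{0} + v_{2} = 2·v_{6} + 2·v_{7}  ⇒ sig = [2:2,2]
  P={0,9}:  v_{0} + v_{9} = 2·v_{5} + 2·v_{6}  ⇒ sig = [2:2,2]
  P={1,3,5}:  v_{1} + v_{3} + v_{5} = 0  ⇒ sig = [3:]
  P={4,5,6}:  v_{4} + v_{5} + v_{6} = v_{9}  ⇒ sig = [3:1]
  P={5,6,7}:  v_{5} + v_{6} + v_{7} = v_{0}  ⇒ sig = [3:1]
  P={0,1,3}:  v_{0} + v_{1} + v_{3} = v_{6} + v_{7}  ⇒ sig = [3:1,1]
  P={1,3,9}:  v_{1} + v_{3} + v_{9} = v_{4} + v_{6}  ⇒ sig = [3:1,1]
  P={1,3,6,7}:  v_{1} + v_{3} + v_{6} + v_{7} = v_{2}  ⇒ sig = [4:1]

Hence PRS(X_Σ) =
    |P|=2: 12 collections, coeffs (), (), (1,1), (1,1), (1,1), (1,1), (1,1), (1,1,1), (1,1,1), (2), (2,2), (2,2)
    |P|=3: 5 collections, coeffs (), (1), (1), (1,1), (1,1)
    |P|=4: 1 collection, coeffs (1)
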